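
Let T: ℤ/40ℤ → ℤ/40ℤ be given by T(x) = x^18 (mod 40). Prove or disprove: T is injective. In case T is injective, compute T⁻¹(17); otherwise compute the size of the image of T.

6

T(4): Repeated squaring mod 40: 4^1 ≡ 4, 4^2 ≡ 4² = 16, 4^4 ≡ 16² = 256 ≡ 16, 4^8 ≡ 16² = 256 ≡ 16, 4^16 ≡ 16² = 256 ≡ 16. Since 18 = 16 + 2, 4^18 ≡ 16·16: 16·16 = 256 ≡ 16. So 4^18 ≡ 16 (mod 40).
T(6): Repeated squaring mod 40: 6^1 ≡ 6, 6^2 ≡ 6² = 36, 6^4 ≡ 36² = 1296 ≡ 16, 6^8 ≡ 16² = 256 ≡ 16, 6^16 ≡ 16² = 256 ≡ 16. Since 18 = 16 + 2, 6^18 ≡ 16·36: 16·36 = 576 ≡ 16. So 6^18 ≡ 16 (mod 40).
So T(4) = T(6) = 16 while 4 ≠ 6, thus T is not injective.
Since T is not injective, we determine |image(T)|. Computing x^18 mod 40 for each x (by repeated squaring, reducing mod 40 at every step), the values T(0), T(1), …, T(39) are: 0, 1, 24, 9, 16, 25, 16, 9, 24, 1, 0, 1, 24, 9, 16, 25, 16, 9, 24, 1, 0, 1, 24, 9, 16, 25, 16, 9, 24, 1, 0, 1, 24, 9, 16, 25, 16, 9, 24, 1.
The distinct values are {0, 1, 9, 16, 24, 25}; there are 6 of them.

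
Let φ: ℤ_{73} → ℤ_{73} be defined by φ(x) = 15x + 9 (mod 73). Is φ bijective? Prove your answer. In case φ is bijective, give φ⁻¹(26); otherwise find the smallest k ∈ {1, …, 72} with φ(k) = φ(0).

Recall that injectivity means: for all s, t in the domain, φ(s) = φ(t) implies s = t.
If φ(s) = φ(t), then 15s ≡ 15t (mod 73). Because gcd(15, 73) = 1, we may cancel 15 to get s ≡ t (mod 73).
We now compute 15⁻¹ mod 73 explicitly. Euclid's algorithm: 73 = 4·15 + 13, 15 = 1·13 + 2, 13 = 6·2 + 1; back-substituting gives 1 = 39·15 − 8·73, so 15⁻¹ ≡ 39 (mod 73).
Then y ↦ 39(y − 9) is a two-sided inverse to φ, so every y ∈ ℤ_{73} has a preimage.
So φ is bijective.
Since φ is bijective, we find φ⁻¹(26): we need 15x ≡ 26 − 9 ≡ 17 (mod 73). Using 15⁻¹ = 39: x ≡ 39·17 = 663 = 9·73 + 6, so x = 6.
Check: φ(6) = 15·6 + 9 = 99 = 1·73 + 26 ≡ 26 (mod 73).

6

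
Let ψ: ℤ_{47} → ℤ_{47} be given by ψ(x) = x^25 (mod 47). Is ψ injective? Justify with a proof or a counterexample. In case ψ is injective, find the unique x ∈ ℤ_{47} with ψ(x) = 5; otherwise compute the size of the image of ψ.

Since 47 is prime, the nonzero elements of ℤ_{47} form a cyclic group of order 46.
As gcd(25, 46) = 1, raising to the 25th power is a bijection on this group: if x_1^25 ≡ x_2^25 then (x_1x_2^{−1})^25 = 1, and the only element of order dividing gcd(25, 46) = 1 is 1, so x_1 = x_2.
With ψ(0) = 0 this makes ψ injective on all of ℤ_{47}, hence bijective (finite equal-size domain and codomain). In particular ψ is injective.
Since ψ is injective, we find the preimage of 5. The inverse of x ↦ x^25 on (ℤ_{47})^× is x ↦ x^35, because 25·35 = 875 = 19·46 + 1 ≡ 1 (mod 46) and x^{46} = 1 for x ≠ 0 (Fermat). So ψ⁻¹(5) = 5^35 mod 47.
Repeated squaring mod 47: 5^1 ≡ 5, 5^2 ≡ 5² = 25, 5^4 ≡ 25² = 625 ≡ 14, 5^8 ≡ 14² = 196 ≡ 8, 5^16 ≡ 8² = 64 ≡ 17, 5^32 ≡ 17² = 289 ≡ 7. Since 35 = 32 + 2 + 1, 5^35 ≡ 7·25·5: 7·25 = 175 ≡ 34, then 34·5 = 170 ≡ 29. So 5^35 ≡ 29 (mod 47).
Hence ψ⁻¹(5) = 29.

29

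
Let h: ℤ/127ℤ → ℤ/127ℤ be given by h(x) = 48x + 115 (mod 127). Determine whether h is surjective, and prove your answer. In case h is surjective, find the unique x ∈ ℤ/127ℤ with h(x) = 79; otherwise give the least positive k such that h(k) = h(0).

Recall: surjectivity means every element of the codomain has a preimage under h.
Since gcd(48, 127) = 1, 48 is invertible modulo 127. Euclid's algorithm: 127 = 2·48 + 31, 48 = 1·31 + 17, 31 = 1·17 + 14, 17 = 1·14 + 3, 14 = 4·3 + 2, 3 = 1·2 + 1; back-substituting gives 1 = 45·48 − 17·127, so 48⁻¹ ≡ 45 (mod 127).
Then y ↦ 45(y − 115) is a two-sided inverse to h, so every y ∈ ℤ/127ℤ has a preimage.
Thus h is surjective.
Since h is surjective, we find h⁻¹(79): we need 48x ≡ 79 − 115 ≡ 91 (mod 127). Using 48⁻¹ = 45: x ≡ 45·91 = 4095 = 32·127 + 31, so x = 31.
Check: h(31) = 48·31 + 115 = 1603 = 12·127 + 79 ≡ 79 (mod 127).

31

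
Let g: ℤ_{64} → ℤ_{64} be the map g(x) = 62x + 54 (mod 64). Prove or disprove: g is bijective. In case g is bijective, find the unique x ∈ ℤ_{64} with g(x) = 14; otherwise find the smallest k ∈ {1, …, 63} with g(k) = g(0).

We have gcd(62, 64) = 2 > 1. Taking a = 0 and b = 32: g(0) = 54 and g(32) = 62·32 + 54 = 2038 ≡ 54 (mod 64).
So g(0) = g(32) while 0 ≠ 32, thus g is not injective, hence not bijective.
Since g is not bijective, we find the least positive k with g(k) = g(0): this means 62k ≡ 0 (mod 64), i.e. 64 ∣ 62k. Since gcd(62, 64) = 2, dividing through by 2 this holds exactly when 32 ∣ 31k, and as gcd(31, 32) = 1, exactly when 32 ∣ k.
The smallest positive such k is 32.

32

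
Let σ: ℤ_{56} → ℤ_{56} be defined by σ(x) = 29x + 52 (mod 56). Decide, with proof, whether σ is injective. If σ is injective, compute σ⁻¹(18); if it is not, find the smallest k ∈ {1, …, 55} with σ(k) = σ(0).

22

If σ(a) = σ(b), then 29a ≡ 29b (mod 56). Because gcd(29, 56) = 1, we may cancel 29 to get a ≡ b (mod 56).
Therefore σ is injective.
We now compute 29⁻¹ mod 56 explicitly. Euclid's algorithm: 56 = 1·29 + 27, 29 = 1·27 + 2, 27 = 13·2 + 1; back-substituting gives 1 = 29·29 − 15·56, so 29⁻¹ ≡ 29 (mod 56).
Since σ is injective, we find σ⁻¹(18): we need 29x ≡ 18 − 52 ≡ 22 (mod 56). Using 29⁻¹ = 29: x ≡ 29·22 = 638 = 11·56 + 22, so x = 22.
Check: σ(22) = 29·22 + 52 = 690 = 12·56 + 18 ≡ 18 (mod 56).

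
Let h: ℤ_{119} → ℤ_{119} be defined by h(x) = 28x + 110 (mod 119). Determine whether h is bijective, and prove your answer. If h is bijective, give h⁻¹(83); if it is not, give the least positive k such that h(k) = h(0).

17

We have gcd(28, 119) = 7 > 1. Taking s = 0 and t = 17: h(0) = 110 and h(17) = 28·17 + 110 = 586 ≡ 110 (mod 119).
So h(0) = h(17) while 0 ≠ 17, thus h is not injective, hence not bijective.
Since h is not bijective, we find the least positive k with h(k) = h(0): this means 28k ≡ 0 (mod 119), i.e. 119 ∣ 28k. Since gcd(28, 119) = 7, dividing through by 7 this holds exactly when 17 ∣ 4k, and as gcd(4, 17) = 1, exactly when 17 ∣ k.
The smallest positive such k is 17.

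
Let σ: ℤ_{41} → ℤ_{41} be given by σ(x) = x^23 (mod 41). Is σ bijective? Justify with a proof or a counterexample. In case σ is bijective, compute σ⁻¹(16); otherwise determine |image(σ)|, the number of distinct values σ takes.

Since 41 is prime, the nonzero elements of ℤ_{41} form a cyclic group of order 40.
As gcd(23, 40) = 1, raising to the 23rd power is a bijection on this group: if u^23 ≡ v^23 then (uv^{−1})^23 = 1, and the only element of order dividing gcd(23, 40) = 1 is 1, so u = v.
With σ(0) = 0 this makes σ injective on all of ℤ_{41}, hence bijective (finite equal-size domain and codomain). In particular σ is bijective.
Since σ is bijective, we find the preimage of 16. The inverse of x ↦ x^23 on (ℤ_{41})^× is x ↦ x^7, because 23·7 = 161 = 4·40 + 1 ≡ 1 (mod 40) and x^{40} = 1 for x ≠ 0 (Fermat). So σ⁻¹(16) = 16^7 mod 41.
Repeated squaring mod 41: 16^1 ≡ 16, 16^2 ≡ 16² = 256 ≡ 10, 16^4 ≡ 10² = 100 ≡ 18. Since 7 = 4 + 2 + 1, 16^7 ≡ 18·10·16: 18·10 = 180 ≡ 16, then 16·16 = 256 ≡ 10. So 16^7 ≡ 10 (mod 41).
Hence σ⁻¹(16) = 10.

10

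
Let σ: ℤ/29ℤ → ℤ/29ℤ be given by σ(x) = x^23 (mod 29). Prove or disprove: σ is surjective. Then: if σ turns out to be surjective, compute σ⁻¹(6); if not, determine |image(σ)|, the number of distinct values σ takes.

9

Since 29 is prime, the nonzero elements of ℤ/29ℤ form a cyclic group of order 28.
As gcd(23, 28) = 1, raising to the 23rd power is a bijection on this group: if a^23 ≡ b^23 then (ab^{−1})^23 = 1, and the only element of order dividing gcd(23, 28) = 1 is 1, so a = b.
With σ(0) = 0 this makes σ injective on all of ℤ/29ℤ, hence bijective (finite equal-size domain and codomain). In particular σ is surjective.
Since σ is surjective, we find the preimage of 6. The inverse of x ↦ x^23 on (ℤ/29ℤ)^× is x ↦ x^11, because 23·11 = 253 = 9·28 + 1 ≡ 1 (mod 28) and x^{28} = 1 for x ≠ 0 (Fermat). So σ⁻¹(6) = 6^11 mod 29.
Repeated squaring mod 29: 6^1 ≡ 6, 6^2 ≡ 6² = 36 ≡ 7, 6^4 ≡ 7² = 49 ≡ 20, 6^8 ≡ 20² = 400 ≡ 23. Since 11 = 8 + 2 + 1, 6^11 ≡ 23·7·6: 23·7 = 161 ≡ 16, then 16·6 = 96 ≡ 9. So 6^11 ≡ 9 (mod 29).
Hence σ⁻¹(6) = 9.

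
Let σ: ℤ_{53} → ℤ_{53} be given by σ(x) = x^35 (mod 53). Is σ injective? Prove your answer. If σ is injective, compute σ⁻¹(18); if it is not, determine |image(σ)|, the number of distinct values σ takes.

2

Since 53 is prime, the nonzero elements of ℤ_{53} form a cyclic group of order 52.
As gcd(35, 52) = 1, raising to the 35th power is a bijection on this group: if x_1^35 ≡ x_2^35 then (x_1x_2^{−1})^35 = 1, and the only element of order dividing gcd(35, 52) = 1 is 1, so x_1 = x_2.
With σ(0) = 0 this makes σ injective on all of ℤ_{53}, hence bijective (finite equal-size domain and codomain). In particular σ is injective.
Since σ is injective, we find the preimage of 18. The inverse of x ↦ x^35 on (ℤ_{53})^× is x ↦ x^3, because 35·3 = 105 = 2·52 + 1 ≡ 1 (mod 52) and x^{52} = 1 for x ≠ 0 (Fermat). So σ⁻¹(18) = 18^3 mod 53.
Repeated squaring mod 53: 18^1 ≡ 18, 18^2 ≡ 18² = 324 ≡ 6. Since 3 = 2 + 1, 18^3 ≡ 6·18: 6·18 = 108 ≡ 2. So 18^3 ≡ 2 (mod 53).
Hence σ⁻¹(18) = 2.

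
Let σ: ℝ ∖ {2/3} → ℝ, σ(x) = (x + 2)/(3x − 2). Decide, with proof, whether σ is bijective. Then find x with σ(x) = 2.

If σ(x) = 1/3, cross-multiplying gives 3(x + 2) = 1(3x − 2), which simplifies to 6 = −2 — false.  So 1/3 has no preimage and σ is not surjective.
So σ is not bijective.
Solving σ(x) = 2: cross-multiplying gives x + 2 = 2(3x − 2), which rearranges to −5x = −6, so x = 6/5.

6/5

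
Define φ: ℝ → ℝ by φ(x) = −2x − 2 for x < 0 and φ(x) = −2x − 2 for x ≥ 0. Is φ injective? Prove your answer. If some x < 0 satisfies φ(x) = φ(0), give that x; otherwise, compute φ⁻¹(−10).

4

Both pieces are strictly decreasing (slopes −2 and −2), so each is injective on its own interval.
The left piece maps (−∞, 0) onto (−2, ∞); the right piece maps [0, ∞) onto (−∞, −2].
These images are disjoint, so no value is attained by both pieces. Therefore φ is injective.
Because the two images are disjoint, no x < 0 has φ(x) = φ(0), so we compute φ⁻¹(−10): −10 lies in (−∞, −2], so solve −2x − 2 = −10: x = (−10 + 2)/(−2) = 4.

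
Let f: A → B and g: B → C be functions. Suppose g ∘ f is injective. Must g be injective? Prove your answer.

not injective

No. Take A = {0, 1, 2}, B = {0, 1, 2, 3}, C = {0, 1, 2, 3}, f(a) = a for each a ∈ A, and g(b) = 2 if b ∈ {2, 3} else g(b) = b.
Then g ∘ f = f is injective (A ⊂ B and f is the inclusion), but g(2) = g(3) = 2 with 2 ≠ 3, so g is not injective.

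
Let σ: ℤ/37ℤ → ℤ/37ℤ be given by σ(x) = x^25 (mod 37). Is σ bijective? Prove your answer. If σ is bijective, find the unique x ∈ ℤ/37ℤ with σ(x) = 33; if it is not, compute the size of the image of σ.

34

Since 37 is prime, the nonzero elements of ℤ/37ℤ form a cyclic group of order 36.
As gcd(25, 36) = 1, raising to the 25th power is a bijection on this group: if a^25 ≡ b^25 then (ab^{−1})^25 = 1, and the only element of order dividing gcd(25, 36) = 1 is 1, so a = b.
With σ(0) = 0 this makes σ injective on all of ℤ/37ℤ, hence bijective (finite equal-size domain and codomain). In particular σ is bijective.
Since σ is bijective, we find the preimage of 33. The inverse of x ↦ x^25 on (ℤ/37ℤ)^× is x ↦ x^13, because 25·13 = 325 = 9·36 + 1 ≡ 1 (mod 36) and x^{36} = 1 for x ≠ 0 (Fermat). So σ⁻¹(33) = 33^13 mod 37.
Repeated squaring mod 37: 33^1 ≡ 33, 33^2 ≡ 33² = 1089 ≡ 16, 33^4 ≡ 16² = 256 ≡ 34, 33^8 ≡ 34² = 1156 ≡ 9. Since 13 = 8 + 4 + 1, 33^13 ≡ 9·34·33: 9·34 = 306 ≡ 10, then 10·33 = 330 ≡ 34. So 33^13 ≡ 34 (mod 37).
Hence σ⁻¹(33) = 34.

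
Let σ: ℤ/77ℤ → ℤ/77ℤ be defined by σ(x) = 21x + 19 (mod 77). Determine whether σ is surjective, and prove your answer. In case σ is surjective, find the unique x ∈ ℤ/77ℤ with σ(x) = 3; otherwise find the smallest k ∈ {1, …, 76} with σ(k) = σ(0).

By definition, σ is surjective if every y in the codomain equals σ(x) for some x in the domain.
Since gcd(21, 77) = 7, we have 21x ≡ 0 (mod 7) for all x, so σ(x) ≡ 5 (mod 7).
But 0 ≢ 5 (mod 7), so 0 ∈ ℤ/77ℤ has no preimage. Therefore σ is not surjective.
Since σ is not surjective, we find the least positive k with σ(k) = σ(0): this means 21k ≡ 0 (mod 77), i.e. 77 ∣ 21k. Since gcd(21, 77) = 7, dividing through by 7 this holds exactly when 11 ∣ 3k, and as gcd(3, 11) = 1, exactly when 11 ∣ k.
The smallest positive such k is 11.

11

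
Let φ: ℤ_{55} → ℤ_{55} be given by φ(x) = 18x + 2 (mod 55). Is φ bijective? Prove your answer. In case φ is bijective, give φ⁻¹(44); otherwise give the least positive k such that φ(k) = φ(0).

By definition, injectivity means: for all u, v in the domain, φ(u) = φ(v) implies u = v.
If φ(u) = φ(v), then 18u ≡ 18v (mod 55). Because gcd(18, 55) = 1, we may cancel 18 to get u ≡ v (mod 55).
We now compute 18⁻¹ mod 55 explicitly. Euclid's algorithm: 55 = 3·18 + 1; back-substituting gives 1 = 52·18 − 17·55, so 18⁻¹ ≡ 52 (mod 55).
For any y ∈ ℤ_{55}, x = 52(y − 2) mod 55 satisfies φ(x) = 18·52(y − 2) + 2 ≡ y (since 18·52 ≡ 1 mod 55). So every y has a preimage.
Hence φ is bijective.
Since φ is bijective, we find φ⁻¹(44): we need 18x ≡ 44 − 2 ≡ 42 (mod 55). Using 18⁻¹ = 52: x ≡ 52·42 = 2184 = 39·55 + 39, so x = 39.
Check: φ(39) = 18·39 + 2 = 704 = 12·55 + 44 ≡ 44 (mod 55).

39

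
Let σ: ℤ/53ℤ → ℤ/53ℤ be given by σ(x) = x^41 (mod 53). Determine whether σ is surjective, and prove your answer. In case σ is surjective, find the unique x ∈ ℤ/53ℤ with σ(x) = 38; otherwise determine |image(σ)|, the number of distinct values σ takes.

11

Since 53 is prime, the nonzero elements of ℤ/53ℤ form a cyclic group of order 52.
As gcd(41, 52) = 1, raising to the 41st power is a bijection on this group: if s^41 ≡ t^41 then (st^{−1})^41 = 1, and the only element of order dividing gcd(41, 52) = 1 is 1, so s = t.
With σ(0) = 0 this makes σ injective on all of ℤ/53ℤ, hence bijective (finite equal-size domain and codomain). In particular σ is surjective.
Since σ is surjective, we find the preimage of 38. The inverse of x ↦ x^41 on (ℤ/53ℤ)^× is x ↦ x^33, because 41·33 = 1353 = 26·52 + 1 ≡ 1 (mod 52) and x^{52} = 1 for x ≠ 0 (Fermat). So σ⁻¹(38) = 38^33 mod 53.
Repeated squaring mod 53: 38^1 ≡ 38, 38^2 ≡ 38² = 1444 ≡ 13, 38^4 ≡ 13² = 169 ≡ 10, 38^8 ≡ 10² = 100 ≡ 47, 38^16 ≡ 47² = 2209 ≡ 36, 38^32 ≡ 36² = 1296 ≡ 24. Since 33 = 32 + 1, 38^33 ≡ 24·38: 24·38 = 912 ≡ 11. So 38^33 ≡ 11 (mod 53).
Hence σ⁻¹(38) = 11.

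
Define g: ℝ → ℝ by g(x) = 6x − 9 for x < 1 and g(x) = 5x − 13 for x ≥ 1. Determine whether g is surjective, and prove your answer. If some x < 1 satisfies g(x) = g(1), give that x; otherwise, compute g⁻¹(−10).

1/6

Both pieces are strictly increasing (slopes 6 and 5), so each is injective on its own interval.
The left piece maps (−∞, 1) onto (−∞, −3); the right piece maps [1, ∞) onto [−8, ∞).
The union (−∞, −3) ∪ [−8, ∞) covers ℝ, so g is surjective.
For the follow-up: the images overlap, so an x < 1 with g(x) = g(1) exists. g(1) = −8; solving 6x − 9 = −8 for x < 1 gives x = (−8 + 9)/6 = 1/6.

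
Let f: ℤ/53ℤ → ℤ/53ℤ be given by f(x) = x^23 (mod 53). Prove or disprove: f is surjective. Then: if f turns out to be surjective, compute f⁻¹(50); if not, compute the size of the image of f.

45

Since 53 is prime, the nonzero elements of ℤ/53ℤ form a cyclic group of order 52.
As gcd(23, 52) = 1, raising to the 23rd power is a bijection on this group: if a^23 ≡ b^23 then (ab^{−1})^23 = 1, and the only element of order dividing gcd(23, 52) = 1 is 1, so a = b.
With f(0) = 0 this makes f injective on all of ℤ/53ℤ, hence bijective (finite equal-size domain and codomain). In particular f is surjective.
Since f is surjective, we find the preimage of 50. The inverse of x ↦ x^23 on (ℤ/53ℤ)^× is x ↦ x^43, because 23·43 = 989 = 19·52 + 1 ≡ 1 (mod 52) and x^{52} = 1 for x ≠ 0 (Fermat). So f⁻¹(50) = 50^43 mod 53.
Repeated squaring mod 53: 50^1 ≡ 50, 50^2 ≡ 50² = 2500 ≡ 9, 50^4 ≡ 9² = 81 ≡ 28, 50^8 ≡ 28² = 784 ≡ 42, 50^16 ≡ 42² = 1764 ≡ 15, 50^32 ≡ 15² = 225 ≡ 13. Since 43 = 32 + 8 + 2 + 1, 50^43 ≡ 13·42·9·50: 13·42 = 546 ≡ 16, then 16·9 = 144 ≡ 38, then 38·50 = 1900 ≡ 45. So 50^43 ≡ 45 (mod 53).
Hence f⁻¹(50) = 45.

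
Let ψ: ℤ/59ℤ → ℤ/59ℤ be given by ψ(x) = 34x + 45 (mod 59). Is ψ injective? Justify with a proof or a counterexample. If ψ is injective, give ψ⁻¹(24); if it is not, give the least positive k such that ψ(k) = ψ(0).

15

Suppose ψ(x_1) = ψ(x_2) in ℤ/59ℤ. Then 34x_1 + 45 ≡ 34x_2 + 45 (mod 59), thus 34(x_1 − x_2) ≡ 0 (mod 59).
Since gcd(34, 59) = 1, 34 is invertible modulo 59, hence x_1 − x_2 ≡ 0 (mod 59), i.e. x_1 = x_2.
Hence ψ is injective.
We now compute 34⁻¹ mod 59 explicitly. Euclid's algorithm: 59 = 1·34 + 25, 34 = 1·25 + 9, 25 = 2·9 + 7, 9 = 1·7 + 2, 7 = 3·2 + 1; back-substituting gives 1 = 33·34 − 19·59, so 34⁻¹ ≡ 33 (mod 59).
Since ψ is injective, we find ψ⁻¹(24): we need 34x ≡ 24 − 45 ≡ 38 (mod 59). Using 34⁻¹ = 33: x ≡ 33·38 = 1254 = 21·59 + 15, so x = 15.
Check: ψ(15) = 34·15 + 45 = 555 = 9·59 + 24 ≡ 24 (mod 59).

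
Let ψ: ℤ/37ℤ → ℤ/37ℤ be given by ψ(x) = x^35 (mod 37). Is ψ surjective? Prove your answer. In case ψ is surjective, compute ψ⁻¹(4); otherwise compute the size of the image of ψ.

Since 37 is prime, the nonzero elements of ℤ/37ℤ form a cyclic group of order 36.
As gcd(35, 36) = 1, raising to the 35th power is a bijection on this group: if a^35 ≡ b^35 then (ab^{−1})^35 = 1, and the only element of order dividing gcd(35, 36) = 1 is 1, so a = b.
With ψ(0) = 0 this makes ψ injective on all of ℤ/37ℤ, hence bijective (finite equal-size domain and codomain). In particular ψ is surjective.
Since ψ is surjective, we find the preimage of 4. The inverse of x ↦ x^35 on (ℤ/37ℤ)^× is x ↦ x^35, because 35·35 = 1225 = 34·36 + 1 ≡ 1 (mod 36) and x^{36} = 1 for x ≠ 0 (Fermat). So ψ⁻¹(4) = 4^35 mod 37.
Repeated squaring mod 37: 4^1 ≡ 4, 4^2 ≡ 4² = 16, 4^4 ≡ 16² = 256 ≡ 34, 4^8 ≡ 34² = 1156 ≡ 9, 4^16 ≡ 9² = 81 ≡ 7, 4^32 ≡ 7² = 49 ≡ 12. Since 35 = 32 + 2 + 1, 4^35 ≡ 12·16·4: 12·16 = 192 ≡ 7, then 7·4 = 28. So 4^35 ≡ 28 (mod 37).
Hence ψ⁻¹(4) = 28.

28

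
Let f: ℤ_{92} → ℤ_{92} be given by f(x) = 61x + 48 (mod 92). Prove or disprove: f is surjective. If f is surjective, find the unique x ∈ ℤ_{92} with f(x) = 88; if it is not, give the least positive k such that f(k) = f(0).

64

Since gcd(61, 92) = 1, 61 is invertible modulo 92. Euclid's algorithm: 92 = 1·61 + 31, 61 = 1·31 + 30, 31 = 1·30 + 1; back-substituting gives 1 = 89·61 − 59·92, so 61⁻¹ ≡ 89 (mod 92).
Then y ↦ 89(y − 48) is a two-sided inverse to f, so every y ∈ ℤ_{92} has a preimage.
Hence f is surjective.
Since f is surjective, we find f⁻¹(88): we need 61x ≡ 88 − 48 ≡ 40 (mod 92). Using 61⁻¹ = 89: x ≡ 89·40 = 3560 = 38·92 + 64, so x = 64.
Check: f(64) = 61·64 + 48 = 3952 = 42·92 + 88 ≡ 88 (mod 92).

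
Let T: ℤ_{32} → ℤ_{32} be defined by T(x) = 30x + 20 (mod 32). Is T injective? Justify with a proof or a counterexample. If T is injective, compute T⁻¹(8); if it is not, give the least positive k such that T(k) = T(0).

Recall: T is injective if T(u) = T(v) implies u = v.
We have gcd(30, 32) = 2 > 1. Taking u = 0 and v = 16: T(0) = 20 and T(16) = 30·16 + 20 = 500 ≡ 20 (mod 32).
So T(0) = T(16) while 0 ≠ 16, so T is not injective.
Since T is not injective, we find the least positive k with T(k) = T(0): this means 30k ≡ 0 (mod 32), i.e. 32 ∣ 30k. Since gcd(30, 32) = 2, dividing through by 2 this holds exactly when 16 ∣ 15k, and as gcd(15, 16) = 1, exactly when 16 ∣ k.
The smallest positive such k is 16.

16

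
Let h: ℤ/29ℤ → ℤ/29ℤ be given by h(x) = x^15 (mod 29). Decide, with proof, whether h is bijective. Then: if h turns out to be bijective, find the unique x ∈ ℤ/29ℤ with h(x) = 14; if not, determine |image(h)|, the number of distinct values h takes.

Since 29 is prime, the nonzero elements of ℤ/29ℤ form a cyclic group of order 28.
As gcd(15, 28) = 1, raising to the 15th power is a bijection on this group: if x_1^15 ≡ x_2^15 then (x_1x_2^{−1})^15 = 1, and the only element of order dividing gcd(15, 28) = 1 is 1, so x_1 = x_2.
With h(0) = 0 this makes h injective on all of ℤ/29ℤ, hence bijective (finite equal-size domain and codomain). In particular h is bijective.
Since h is bijective, we find the preimage of 14. The inverse of x ↦ x^15 on (ℤ/29ℤ)^× is x ↦ x^15, because 15·15 = 225 = 8·28 + 1 ≡ 1 (mod 28) and x^{28} = 1 for x ≠ 0 (Fermat). So h⁻¹(14) = 14^15 mod 29.
Repeated squaring mod 29: 14^1 ≡ 14, 14^2 ≡ 14² = 196 ≡ 22, 14^4 ≡ 22² = 484 ≡ 20, 14^8 ≡ 20² = 400 ≡ 23. Since 15 = 8 + 4 + 2 + 1, 14^15 ≡ 23·20·22·14: 23·20 = 460 ≡ 25, then 25·22 = 550 ≡ 28, then 28·14 = 392 ≡ 15. So 14^15 ≡ 15 (mod 29).
Hence h⁻¹(14) = 15.

15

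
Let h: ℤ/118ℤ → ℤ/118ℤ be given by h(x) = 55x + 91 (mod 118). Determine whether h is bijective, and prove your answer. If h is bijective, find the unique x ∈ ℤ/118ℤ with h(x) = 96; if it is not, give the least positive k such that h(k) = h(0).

43

Suppose h(u) = h(v) in ℤ/118ℤ. Then 55u + 91 ≡ 55v + 91 (mod 118), so 55(u − v) ≡ 0 (mod 118).
Since gcd(55, 118) = 1, 55 is invertible modulo 118, so u − v ≡ 0 (mod 118), i.e. u = v.
We now compute 55⁻¹ mod 118 explicitly. Euclid's algorithm: 118 = 2·55 + 8, 55 = 6·8 + 7, 8 = 1·7 + 1; back-substituting gives 1 = 103·55 − 48·118, so 55⁻¹ ≡ 103 (mod 118).
Then y ↦ 103(y − 91) is a two-sided inverse to h, so every y ∈ ℤ/118ℤ has a preimage.
Therefore h is bijective.
Since h is bijective, we compute h⁻¹(96): solve 55x + 91 ≡ 96 (mod 118), i.e. 55x ≡ 5 (mod 118).
Multiplying by 55⁻¹ = 103 gives x ≡ 103·5 = 515 = 4·118 + 43 ≡ 43 (mod 118).
Check: h(43) = 55·43 + 91 = 2456 = 20·118 + 96 ≡ 96 (mod 118).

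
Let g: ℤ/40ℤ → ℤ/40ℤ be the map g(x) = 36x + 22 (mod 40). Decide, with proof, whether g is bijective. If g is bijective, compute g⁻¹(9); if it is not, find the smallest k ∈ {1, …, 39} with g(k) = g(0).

By definition, g is injective when g(a) = g(b) forces a = b.
We have gcd(36, 40) = 4 > 1. Taking a = 0 and b = 10: g(0) = 22 and g(10) = 36·10 + 22 = 382 ≡ 22 (mod 40).
So g(0) = g(10) while 0 ≠ 10, so g is not injective, hence not bijective.
Since g is not bijective, we find the least positive k with g(k) = g(0): this means 36k ≡ 0 (mod 40), i.e. 40 ∣ 36k. Since gcd(36, 40) = 4, dividing through by 4 this holds exactly when 10 ∣ 9k, and as gcd(9, 10) = 1, exactly when 10 ∣ k.
The smallest positive such k is 10.

10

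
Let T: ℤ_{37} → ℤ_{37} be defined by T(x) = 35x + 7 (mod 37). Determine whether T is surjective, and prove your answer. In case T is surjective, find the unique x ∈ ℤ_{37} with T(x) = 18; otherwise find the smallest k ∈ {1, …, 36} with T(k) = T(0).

Since gcd(35, 37) = 1, 35 is invertible modulo 37. Euclid's algorithm: 37 = 1·35 + 2, 35 = 17·2 + 1; back-substituting gives 1 = 18·35 − 17·37, so 35⁻¹ ≡ 18 (mod 37).
For any y ∈ ℤ_{37}, x = 18(y − 7) mod 37 satisfies T(x) = 35·18(y − 7) + 7 ≡ y (since 35·18 ≡ 1 mod 37). So every y has a preimage.
Therefore T is surjective.
Since T is surjective, we find T⁻¹(18): we need 35x ≡ 18 − 7 ≡ 11 (mod 37). Using 35⁻¹ = 18: x ≡ 18·11 = 198 = 5·37 + 13, so x = 13.
Check: T(13) = 35·13 + 7 = 462 = 12·37 + 18 ≡ 18 (mod 37).

13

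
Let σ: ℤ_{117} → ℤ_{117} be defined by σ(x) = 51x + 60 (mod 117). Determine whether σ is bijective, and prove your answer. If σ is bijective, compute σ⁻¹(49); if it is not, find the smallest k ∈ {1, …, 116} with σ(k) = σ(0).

We have gcd(51, 117) = 3 > 1. Taking x_1 = 0 and x_2 = 39: σ(0) = 60 and σ(39) = 51·39 + 60 = 2049 ≡ 60 (mod 117).
So σ(0) = σ(39) while 0 ≠ 39, therefore σ is not injective, hence not bijective.
Since σ is not bijective, we find the least positive k with σ(k) = σ(0): this means 51k ≡ 0 (mod 117), i.e. 117 ∣ 51k. Since gcd(51, 117) = 3, dividing through by 3 this holds exactly when 39 ∣ 17k, and as gcd(17, 39) = 1, exactly when 39 ∣ k.
The smallest positive such k is 39.

39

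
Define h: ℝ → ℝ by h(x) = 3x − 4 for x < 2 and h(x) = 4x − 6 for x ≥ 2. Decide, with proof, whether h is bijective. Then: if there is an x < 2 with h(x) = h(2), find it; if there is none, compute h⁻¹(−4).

0

Both pieces are strictly increasing (slopes 3 and 4), so each is injective on its own interval.
The left piece maps (−∞, 2) onto (−∞, 2); the right piece maps [2, ∞) onto [2, ∞).
Since 2 = 2, the images partition ℝ: h is injective and surjective, hence bijective.
Because the two images are disjoint, no x < 2 has h(x) = h(2), so we compute h⁻¹(−4): −4 lies in (−∞, 2), so solve 3x − 4 = −4: x = (−4 + 4)/3 = 0.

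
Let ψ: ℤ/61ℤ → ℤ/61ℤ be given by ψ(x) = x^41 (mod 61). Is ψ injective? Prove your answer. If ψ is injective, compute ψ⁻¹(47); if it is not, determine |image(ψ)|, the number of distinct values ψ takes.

Since 61 is prime, the nonzero elements of ℤ/61ℤ form a cyclic group of order 60.
As gcd(41, 60) = 1, raising to the 41st power is a bijection on this group: if u^41 ≡ v^41 then (uv^{−1})^41 = 1, and the only element of order dividing gcd(41, 60) = 1 is 1, so u = v.
With ψ(0) = 0 this makes ψ injective on all of ℤ/61ℤ, hence bijective (finite equal-size domain and codomain). In particular ψ is injective.
Since ψ is injective, we find the preimage of 47. The inverse of x ↦ x^41 on (ℤ/61ℤ)^× is x ↦ x^41, because 41·41 = 1681 = 28·60 + 1 ≡ 1 (mod 60) and x^{60} = 1 for x ≠ 0 (Fermat). So ψ⁻¹(47) = 47^41 mod 61.
Repeated squaring mod 61: 47^1 ≡ 47, 47^2 ≡ 47² = 2209 ≡ 13, 47^4 ≡ 13² = 169 ≡ 47, 47^8 ≡ 47² = 2209 ≡ 13, 47^16 ≡ 13² = 169 ≡ 47, 47^32 ≡ 47² = 2209 ≡ 13. Since 41 = 32 + 8 + 1, 47^41 ≡ 13·13·47: 13·13 = 169 ≡ 47, then 47·47 = 2209 ≡ 13. So 47^41 ≡ 13 (mod 61).
Hence ψ⁻¹(47) = 13.

13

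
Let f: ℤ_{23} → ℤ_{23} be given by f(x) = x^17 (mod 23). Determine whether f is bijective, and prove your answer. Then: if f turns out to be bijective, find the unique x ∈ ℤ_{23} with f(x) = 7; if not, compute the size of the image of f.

20

Since 23 is prime, the nonzero elements of ℤ_{23} form a cyclic group of order 22.
As gcd(17, 22) = 1, raising to the 17th power is a bijection on this group: if x_1^17 ≡ x_2^17 then (x_1x_2^{−1})^17 = 1, and the only element of order dividing gcd(17, 22) = 1 is 1, so x_1 = x_2.
With f(0) = 0 this makes f injective on all of ℤ_{23}, hence bijective (finite equal-size domain and codomain). In particular f is bijective.
Since f is bijective, we find the preimage of 7. The inverse of x ↦ x^17 on (ℤ_{23})^× is x ↦ x^13, because 17·13 = 221 = 10·22 + 1 ≡ 1 (mod 22) and x^{22} = 1 for x ≠ 0 (Fermat). So f⁻¹(7) = 7^13 mod 23.
Repeated squaring mod 23: 7^1 ≡ 7, 7^2 ≡ 7² = 49 ≡ 3, 7^4 ≡ 3² = 9, 7^8 ≡ 9² = 81 ≡ 12. Since 13 = 8 + 4 + 1, 7^13 ≡ 12·9·7: 12·9 = 108 ≡ 16, then 16·7 = 112 ≡ 20. So 7^13 ≡ 20 (mod 23).
Hence f⁻¹(7) = 20.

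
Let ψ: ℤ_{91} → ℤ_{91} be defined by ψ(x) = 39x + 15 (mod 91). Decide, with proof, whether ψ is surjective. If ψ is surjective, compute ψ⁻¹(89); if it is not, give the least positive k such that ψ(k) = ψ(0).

7

Since gcd(39, 91) = 13, we have 39x ≡ 0 (mod 13) for all x, so ψ(x) ≡ 2 (mod 13).
But 0 ≢ 2 (mod 13), so 0 ∈ ℤ_{91} has no preimage. Therefore ψ is not surjective.
Since ψ is not surjective, we find the least positive k with ψ(k) = ψ(0): this means 39k ≡ 0 (mod 91), i.e. 91 ∣ 39k. Since gcd(39, 91) = 13, dividing through by 13 this holds exactly when 7 ∣ 3k, and as gcd(3, 7) = 1, exactly when 7 ∣ k.
The smallest positive such k is 7.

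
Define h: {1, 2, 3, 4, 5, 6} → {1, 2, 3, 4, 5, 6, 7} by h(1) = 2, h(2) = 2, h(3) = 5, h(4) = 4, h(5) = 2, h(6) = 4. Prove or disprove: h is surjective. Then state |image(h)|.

No element maps to 1, so h is not surjective.
The image of h is {2, 4, 5}, which has 3 elements.

3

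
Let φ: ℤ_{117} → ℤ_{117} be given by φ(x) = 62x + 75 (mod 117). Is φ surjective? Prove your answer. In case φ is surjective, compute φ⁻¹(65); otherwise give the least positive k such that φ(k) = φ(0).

64

Since gcd(62, 117) = 1, 62 is invertible modulo 117. Euclid's algorithm: 117 = 1·62 + 55, 62 = 1·55 + 7, 55 = 7·7 + 6, 7 = 1·6 + 1; back-substituting gives 1 = 17·62 − 9·117, so 62⁻¹ ≡ 17 (mod 117).
For any y ∈ ℤ_{117}, x = 17(y − 75) mod 117 satisfies φ(x) = 62·17(y − 75) + 75 ≡ y (since 62·17 ≡ 1 mod 117). So every y has a preimage.
Therefore φ is surjective.
Since φ is surjective, we compute φ⁻¹(65): solve 62x + 75 ≡ 65 (mod 117), i.e. 62x ≡ 107 (mod 117).
Multiplying by 62⁻¹ = 17 gives x ≡ 17·107 = 1819 = 15·117 + 64 ≡ 64 (mod 117).
Check: φ(64) = 62·64 + 75 = 4043 = 34·117 + 65 ≡ 65 (mod 117).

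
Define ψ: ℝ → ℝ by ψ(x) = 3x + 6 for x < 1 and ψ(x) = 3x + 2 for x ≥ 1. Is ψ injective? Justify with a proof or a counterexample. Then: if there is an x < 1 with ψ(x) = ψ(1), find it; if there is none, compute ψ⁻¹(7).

-1/3

Both pieces are strictly increasing (slopes 3 and 3), so each is injective on its own interval.
The left piece maps (−∞, 1) onto (−∞, 9); the right piece maps [1, ∞) onto [5, ∞).
These images overlap. In particular ψ(1) = 5 (right piece), and solving 3x + 6 = 5 on the left piece gives x = −1/3 < 1.
So ψ(−1/3) = ψ(1) with −1/3 ≠ 1, and ψ is not injective. This x = −1/3 is the requested value below 1.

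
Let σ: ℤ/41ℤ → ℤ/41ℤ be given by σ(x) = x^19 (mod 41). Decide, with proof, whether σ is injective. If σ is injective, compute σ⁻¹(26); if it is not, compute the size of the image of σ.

11

Since 41 is prime, the nonzero elements of ℤ/41ℤ form a cyclic group of order 40.
As gcd(19, 40) = 1, raising to the 19th power is a bijection on this group: if x_1^19 ≡ x_2^19 then (x_1x_2^{−1})^19 = 1, and the only element of order dividing gcd(19, 40) = 1 is 1, so x_1 = x_2.
With σ(0) = 0 this makes σ injective on all of ℤ/41ℤ, hence bijective (finite equal-size domain and codomain). In particular σ is injective.
Since σ is injective, we find the preimage of 26. The inverse of x ↦ x^19 on (ℤ/41ℤ)^× is x ↦ x^19, because 19·19 = 361 = 9·40 + 1 ≡ 1 (mod 40) and x^{40} = 1 for x ≠ 0 (Fermat). So σ⁻¹(26) = 26^19 mod 41.
Repeated squaring mod 41: 26^1 ≡ 26, 26^2 ≡ 26² = 676 ≡ 20, 26^4 ≡ 20² = 400 ≡ 31, 26^8 ≡ 31² = 961 ≡ 18, 26^16 ≡ 18² = 324 ≡ 37. Since 19 = 16 + 2 + 1, 26^19 ≡ 37·20·26: 37·20 = 740 ≡ 2, then 2·26 = 52 ≡ 11. So 26^19 ≡ 11 (mod 41).
Hence σ⁻¹(26) = 11.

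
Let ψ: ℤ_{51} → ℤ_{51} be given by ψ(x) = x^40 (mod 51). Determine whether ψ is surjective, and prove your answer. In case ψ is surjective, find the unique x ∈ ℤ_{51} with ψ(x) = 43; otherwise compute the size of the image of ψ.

ψ(1) = 1^40 = 1.
ψ(2): Repeated squaring mod 51: 2^1 ≡ 2, 2^2 ≡ 2² = 4, 2^4 ≡ 4² = 16, 2^8 ≡ 16² = 256 ≡ 1, 2^16 ≡ 1² = 1, 2^32 ≡ 1² = 1. Since 40 = 32 + 8, 2^40 ≡ 1·1: 1·1 = 1. So 2^40 ≡ 1 (mod 51).
So ψ(1) = ψ(2) = 1 while 1 ≠ 2, therefore ψ is not injective.
A non-injective map from the 51-element set ℤ_{51} to itself takes at most 50 distinct values, so it cannot be surjective. So ψ is not surjective.
Since ψ is not surjective, we determine |image(ψ)|. Computing x^40 mod 51 for each x (by repeated squaring, reducing mod 51 at every step), the values ψ(0), ψ(1), …, ψ(50) are: 0, 1, 1, 33, 1, 16, 33, 16, 1, 18, 16, 16, 33, 1, 16, 18, 1, 34, 18, 1, 16, 18, 16, 16, 33, 1, 1, 33, 16, 16, 18, 16, 1, 18, 34, 1, 18, 16, 1, 33, 16, 16, 18, 1, 16, 33, 16, 1, 33, 1, 1.
The distinct values are {0, 1, 16, 18, 33, 34}; there are 6 of them.

6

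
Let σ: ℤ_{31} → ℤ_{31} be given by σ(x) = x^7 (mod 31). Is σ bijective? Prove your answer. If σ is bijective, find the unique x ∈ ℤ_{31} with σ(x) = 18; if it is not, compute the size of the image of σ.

Since 31 is prime, the nonzero elements of ℤ_{31} form a cyclic group of order 30.
As gcd(7, 30) = 1, raising to the 7th power is a bijection on this group: if s^7 ≡ t^7 then (st^{−1})^7 = 1, and the only element of order dividing gcd(7, 30) = 1 is 1, so s = t.
With σ(0) = 0 this makes σ injective on all of ℤ_{31}, hence bijective (finite equal-size domain and codomain). In particular σ is bijective.
Since σ is bijective, we find the preimage of 18. The inverse of x ↦ x^7 on (ℤ_{31})^× is x ↦ x^13, because 7·13 = 91 = 3·30 + 1 ≡ 1 (mod 30) and x^{30} = 1 for x ≠ 0 (Fermat). So σ⁻¹(18) = 18^13 mod 31.
Repeated squaring mod 31: 18^1 ≡ 18, 18^2 ≡ 18² = 324 ≡ 14, 18^4 ≡ 14² = 196 ≡ 10, 18^8 ≡ 10² = 100 ≡ 7. Since 13 = 8 + 4 + 1, 18^13 ≡ 7·10·18: 7·10 = 70 ≡ 8, then 8·18 = 144 ≡ 20. So 18^13 ≡ 20 (mod 31).
Hence σ⁻¹(18) = 20.

20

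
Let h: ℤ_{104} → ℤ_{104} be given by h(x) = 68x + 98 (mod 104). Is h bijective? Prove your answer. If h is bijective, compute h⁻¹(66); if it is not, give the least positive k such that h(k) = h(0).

26

By definition, injectivity means: for all x_1, x_2 in the domain, h(x_1) = h(x_2) implies x_1 = x_2.
We have gcd(68, 104) = 4 > 1. Taking x_1 = 0 and x_2 = 26: h(0) = 98 and h(26) = 68·26 + 98 = 1866 ≡ 98 (mod 104).
So h(0) = h(26) while 0 ≠ 26, thus h is not injective, hence not bijective.
Since h is not bijective, we find the least positive k with h(k) = h(0): this means 68k ≡ 0 (mod 104), i.e. 104 ∣ 68k. Since gcd(68, 104) = 4, dividing through by 4 this holds exactly when 26 ∣ 17k, and as gcd(17, 26) = 1, exactly when 26 ∣ k.
The smallest positive such k is 26.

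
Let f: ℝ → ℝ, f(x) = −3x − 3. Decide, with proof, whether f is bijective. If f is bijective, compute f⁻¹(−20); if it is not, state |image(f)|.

17/3

Suppose f(x_1) = f(x_2). Then −3x_1 − 3 = −3x_2 − 3, therefore −3x_1 = −3x_2, therefore x_1 = x_2.
For any y ∈ ℝ, x = (y + 3)/(−3) satisfies f(x) = y.
Hence f is bijective.
Since f is bijective, we compute f⁻¹(−20) = (−20 + 3)/(−3) = 17/3.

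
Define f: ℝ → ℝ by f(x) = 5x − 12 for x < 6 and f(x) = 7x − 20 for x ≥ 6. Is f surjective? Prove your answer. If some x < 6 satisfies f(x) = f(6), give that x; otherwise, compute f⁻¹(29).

Both pieces are strictly increasing (slopes 5 and 7), so each is injective on its own interval.
The left piece maps (−∞, 6) onto (−∞, 18); the right piece maps [6, ∞) onto [22, ∞).
The union (−∞, 18) ∪ [22, ∞) omits the interval between 18 and 22; in particular 18 has no preimage. So f is not surjective.
Because the two images are disjoint, no x < 6 has f(x) = f(6), so we compute f⁻¹(29): 29 lies in [22, ∞), so solve 7x − 20 = 29: x = (29 + 20)/7 = 7.

7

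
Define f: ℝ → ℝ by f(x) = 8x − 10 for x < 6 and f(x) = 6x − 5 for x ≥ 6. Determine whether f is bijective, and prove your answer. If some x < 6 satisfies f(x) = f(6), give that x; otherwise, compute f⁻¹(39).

Both pieces are strictly increasing (slopes 8 and 6), so each is injective on its own interval.
The left piece maps (−∞, 6) onto (−∞, 38); the right piece maps [6, ∞) onto [31, ∞).
These images overlap. In particular f(6) = 31 (right piece), and solving 8x − 10 = 31 on the left piece gives x = 41/8 < 6.
So f(41/8) = f(6) with 41/8 ≠ 6, and f is not injective, hence not bijective. This x = 41/8 is the requested value below 6.

41/8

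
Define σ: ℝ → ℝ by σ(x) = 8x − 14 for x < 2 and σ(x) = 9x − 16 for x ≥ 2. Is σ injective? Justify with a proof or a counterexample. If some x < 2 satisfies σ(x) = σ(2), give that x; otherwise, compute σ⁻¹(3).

Both pieces are strictly increasing (slopes 8 and 9), so each is injective on its own interval.
The left piece maps (−∞, 2) onto (−∞, 2); the right piece maps [2, ∞) onto [2, ∞).
These images are disjoint, so no value is attained by both pieces. Thus σ is injective.
Because the two images are disjoint, no x < 2 has σ(x) = σ(2), so we compute σ⁻¹(3): 3 lies in [2, ∞), so solve 9x − 16 = 3: x = (3 + 16)/9 = 19/9.

19/9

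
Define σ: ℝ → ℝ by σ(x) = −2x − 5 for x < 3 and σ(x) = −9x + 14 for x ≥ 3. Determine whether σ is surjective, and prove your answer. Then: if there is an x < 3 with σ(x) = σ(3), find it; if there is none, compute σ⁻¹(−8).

3/2

Both pieces are strictly decreasing (slopes −2 and −9), so each is injective on its own interval.
The left piece maps (−∞, 3) onto (−11, ∞); the right piece maps [3, ∞) onto (−∞, −13].
The union (−11, ∞) ∪ (−∞, −13] omits the interval between −11 and −13; in particular −11 has no preimage. So σ is not surjective.
Because the two images are disjoint, no x < 3 has σ(x) = σ(3), so we compute σ⁻¹(−8): −8 lies in (−11, ∞), so solve −2x − 5 = −8: x = (−8 + 5)/(−2) = 3/2.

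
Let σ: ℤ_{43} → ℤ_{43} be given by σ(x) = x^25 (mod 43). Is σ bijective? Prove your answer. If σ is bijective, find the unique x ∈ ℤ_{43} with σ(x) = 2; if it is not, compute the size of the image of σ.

39

Since 43 is prime, the nonzero elements of ℤ_{43} form a cyclic group of order 42.
As gcd(25, 42) = 1, raising to the 25th power is a bijection on this group: if a^25 ≡ b^25 then (ab^{−1})^25 = 1, and the only element of order dividing gcd(25, 42) = 1 is 1, so a = b.
With σ(0) = 0 this makes σ injective on all of ℤ_{43}, hence bijective (finite equal-size domain and codomain). In particular σ is bijective.
Since σ is bijective, we find the preimage of 2. The inverse of x ↦ x^25 on (ℤ_{43})^× is x ↦ x^37, because 25·37 = 925 = 22·42 + 1 ≡ 1 (mod 42) and x^{42} = 1 for x ≠ 0 (Fermat). So σ⁻¹(2) = 2^37 mod 43.
Repeated squaring mod 43: 2^1 ≡ 2, 2^2 ≡ 2² = 4, 2^4 ≡ 4² = 16, 2^8 ≡ 16² = 256 ≡ 41, 2^16 ≡ 41² = 1681 ≡ 4, 2^32 ≡ 4² = 16. Since 37 = 32 + 4 + 1, 2^37 ≡ 16·16·2: 16·16 = 256 ≡ 41, then 41·2 = 82 ≡ 39. So 2^37 ≡ 39 (mod 43).
Hence σ⁻¹(2) = 39.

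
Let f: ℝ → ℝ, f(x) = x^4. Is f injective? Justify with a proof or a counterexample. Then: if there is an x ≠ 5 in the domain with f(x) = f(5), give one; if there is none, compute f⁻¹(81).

-5

f(5) = 625 = (−5)^4 = f(−5) (since 4 is even), with 5 ≠ −5. So f is not injective.
For the follow-up, such an x exists: taking x = −5 ∈ ℝ gives f(−5) = 625 = f(5) with −5 ≠ 5.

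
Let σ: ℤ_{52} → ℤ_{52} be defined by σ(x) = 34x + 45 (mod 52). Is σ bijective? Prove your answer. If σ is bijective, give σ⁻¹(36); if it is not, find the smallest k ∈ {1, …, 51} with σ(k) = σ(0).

26

We have gcd(34, 52) = 2 > 1. Taking s = 0 and t = 26: σ(0) = 45 and σ(26) = 34·26 + 45 = 929 ≡ 45 (mod 52).
So σ(0) = σ(26) while 0 ≠ 26, so σ is not injective, hence not bijective.
Since σ is not bijective, we find the least positive k with σ(k) = σ(0): this means 34k ≡ 0 (mod 52), i.e. 52 ∣ 34k. Since gcd(34, 52) = 2, dividing through by 2 this holds exactly when 26 ∣ 17k, and as gcd(17, 26) = 1, exactly when 26 ∣ k.
The smallest positive such k is 26.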